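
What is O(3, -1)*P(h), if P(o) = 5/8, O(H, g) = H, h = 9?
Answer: 15/8 ≈ 1.8750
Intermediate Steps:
P(o) = 5/8 (P(o) = 5*(⅛) = 5/8)
O(3, -1)*P(h) = 3*(5/8) = 15/8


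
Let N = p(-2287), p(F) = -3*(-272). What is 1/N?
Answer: 1/816 ≈ 0.0012255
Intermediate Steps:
p(F) = 816
N = 816
1/N = 1/816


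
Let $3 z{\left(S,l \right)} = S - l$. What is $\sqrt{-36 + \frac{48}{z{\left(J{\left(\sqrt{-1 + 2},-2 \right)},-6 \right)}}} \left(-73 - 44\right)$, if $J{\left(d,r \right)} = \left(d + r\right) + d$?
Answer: $- 234 i \sqrt{3} \approx - 405.3 i$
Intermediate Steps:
$J{\left(d,r \right)} = r + 2 d$
$z{\left(S,l \right)} = - \frac{l}{3} + \frac{S}{3}$ ($z{\left(S,l \right)} = \frac{S - l}{3} = - \frac{l}{3} + \frac{S}{3}$)
$\sqrt{-36 + \frac{48}{z{\left(J{\left(\sqrt{-1 + 2},-2 \right)},-6 \right)}}} \left(-73 - 44\right) = \sqrt{-36 + \frac{48}{\left(- \frac{1}{3}\right) \left(-6\right) + \frac{-2 + 2 \sqrt{-1 + 2}}{3}}} \left(-73 - 44\right) = \sqrt{-36 + \frac{48}{2 + \frac{-2 + 2 \sqrt{1}}{3}}} \left(-117\right) = \sqrt{-36 + \frac{48}{2 + \frac{-2 + 2 \cdot 1}{3}}} \left(-117\right) = \sqrt{-36 + \frac{48}{2 + \frac{-2 + 2}{3}}} \left(-117\right) = \sqrt{-36 + \frac{48}{2 + \frac{1}{3} \cdot 0}} \left(-117\right) = \sqrt{-36 + \frac{48}{2 + 0}} \left(-117\right) = \sqrt{-36 + \frac{48}{2}} \left(-117\right) = \sqrt{-36 + 48 \cdot \frac{1}{2}} \left(-117\right) = \sqrt{-36 + 24} \left(-117\right) = \sqrt{-12} \left(-117\right) = 2 i \sqrt{3} \left(-117\right) = - 234 i \sqrt{3}$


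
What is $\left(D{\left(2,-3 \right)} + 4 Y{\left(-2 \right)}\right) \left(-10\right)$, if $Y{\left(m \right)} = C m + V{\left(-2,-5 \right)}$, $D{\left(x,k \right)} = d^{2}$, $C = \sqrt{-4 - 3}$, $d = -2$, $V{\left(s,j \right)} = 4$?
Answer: $-200 + 80 i \sqrt{7} \approx -200.0 + 211.66 i$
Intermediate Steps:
$C = i \sqrt{7}$ ($C = \sqrt{-7} = i \sqrt{7} \approx 2.6458 i$)
$D{\left(x,k \right)} = 4$ ($D{\left(x,k \right)} = \left(-2\right)^{2} = 4$)
$Y{\left(m \right)} = 4 + i m \sqrt{7}$ ($Y{\left(m \right)} = i \sqrt{7} m + 4 = i m \sqrt{7} + 4 = 4 + i m \sqrt{7}$)
$\left(D{\left(2,-3 \right)} + 4 Y{\left(-2 \right)}\right) \left(-10\right) = \left(4 + 4 \left(4 + i \left(-2\right) \sqrt{7}\right)\right) \left(-10\right) = \left(4 + 4 \left(4 - 2 i \sqrt{7}\right)\right) \left(-10\right) = \left(4 + \left(16 - 8 i \sqrt{7}\right)\right) \left(-10\right) = \left(20 - 8 i \sqrt{7}\right) \left(-10\right) = -200 + 80 i \sqrt{7}$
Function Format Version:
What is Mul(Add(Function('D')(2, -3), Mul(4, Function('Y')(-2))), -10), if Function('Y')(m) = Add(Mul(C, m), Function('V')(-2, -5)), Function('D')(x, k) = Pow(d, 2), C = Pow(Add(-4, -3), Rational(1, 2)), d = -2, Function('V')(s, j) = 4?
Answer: Add(-200, Mul(80, I, Pow(7, Rational(1, 2)))) ≈ Add(-200.00, Mul(211.66, I))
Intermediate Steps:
C = Mul(I, Pow(7, Rational(1, 2))) (C = Pow(-7, Rational(1, 2)) = Mul(I, Pow(7, Rational(1, 2))) ≈ Mul(2.6458, I))
Function('D')(x, k) = 4 (Function('D')(x, k) = Pow(-2, 2) = 4)
Function('Y')(m) = Add(4, Mul(I, m, Pow(7, Rational(1, 2)))) (Function('Y')(m) = Add(Mul(Mul(I, Pow(7, Rational(1, 2))), m), 4) = Add(Mul(I, m, Pow(7, Rational(1, 2))), 4) = Add(4, Mul(I, m, Pow(7, Rational(1, 2)))))
Mul(Add(Function('D')(2, -3), Mul(4, Function('Y')(-2))), -10) = Mul(Add(4, Mul(4, Add(4, Mul(I, -2, Pow(7, Rational(1, 2)))))), -10) = Mul(Add(4, Mul(4, Add(4, Mul(-2, I, Pow(7, Rational(1, 2)))))), -10) = Mul(Add(4, Add(16, Mul(-8, I, Pow(7, Rational(1, 2))))), -10) = Mul(Add(20, Mul(-8, I, Pow(7, Rational(1, 2)))), -10) = Add(-200, Mul(80, I, Pow(7, Rational(1, 2))))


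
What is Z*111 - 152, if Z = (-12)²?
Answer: 15832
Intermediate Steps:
Z = 144
Z*111 - 152 = 144*111 - 152 = 15984 - 152 = 15832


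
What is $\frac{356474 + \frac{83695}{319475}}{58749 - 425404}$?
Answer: $- \frac{22776922969}{23427421225} \approx -0.97223$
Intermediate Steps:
$\frac{356474 + \frac{83695}{319475}}{58749 - 425404} = \frac{356474 + 83695 \cdot \frac{1}{319475}}{-366655} = \left(356474 + \frac{16739}{63895}\right) \left(- \frac{1}{366655}\right) = \frac{22776922969}{63895} \left(- \frac{1}{366655}\right) = - \frac{22776922969}{23427421225}$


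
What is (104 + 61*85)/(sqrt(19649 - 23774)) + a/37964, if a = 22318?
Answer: 11159/18982 - 1763*I*sqrt(165)/275 ≈ 0.58787 - 82.35*I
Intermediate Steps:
(104 + 61*85)/(sqrt(19649 - 23774)) + a/37964 = (104 + 61*85)/(sqrt(19649 - 23774)) + 22318/37964 = (104 + 5185)/(sqrt(-4125)) + 22318*(1/37964) = 5289/((5*I*sqrt(165))) + 11159/18982 = 5289*(-I*sqrt(165)/825) + 11159/18982 = -1763*I*sqrt(165)/275 + 11159/18982 = 11159/18982 - 1763*I*sqrt(165)/275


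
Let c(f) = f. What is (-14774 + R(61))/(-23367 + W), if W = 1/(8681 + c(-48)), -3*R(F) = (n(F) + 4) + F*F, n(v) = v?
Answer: 69219394/100863655 ≈ 0.68627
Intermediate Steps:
R(F) = -4/3 - F/3 - F²/3 (R(F) = -((F + 4) + F*F)/3 = -((4 + F) + F²)/3 = -(4 + F + F²)/3 = -4/3 - F/3 - F²/3)
W = 1/8633 (W = 1/(8681 - 48) = 1/8633 ≈ 0.00011583)
(-14774 + R(61))/(-23367 + W) = (-14774 + (-4/3 - ⅓*61 - ⅓*61²))/(-23367 + 1/8633) = (-14774 + (-4/3 - 61/3 - ⅓*3721))/(-201727310/8633) = (-14774 + (-4/3 - 61/3 - 3721/3))*(-8633/201727310) = (-14774 - 1262)*(-8633/201727310) = -16036*(-8633/201727310) = 69219394/100863655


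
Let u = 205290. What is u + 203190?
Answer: 408480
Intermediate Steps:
u + 203190 = 205290 + 203190 = 408480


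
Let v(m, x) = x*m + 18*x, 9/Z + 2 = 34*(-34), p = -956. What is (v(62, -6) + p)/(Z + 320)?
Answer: -554296/123517 ≈ -4.4876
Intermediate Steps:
Z = -3/386 (Z = 9/(-2 + 34*(-34)) = 9/(-2 - 1156) = 9/(-1158) = 9*(-1/1158) = -3/386 ≈ -0.0077720)
v(m, x) = 18*x + m*x (v(m, x) = m*x + 18*x = 18*x + m*x)
(v(62, -6) + p)/(Z + 320) = (-6*(18 + 62) - 956)/(-3/386 + 320) = (-6*80 - 956)/(123517/386) = (-480 - 956)*(386/123517) = -1436*386/123517 = -554296/123517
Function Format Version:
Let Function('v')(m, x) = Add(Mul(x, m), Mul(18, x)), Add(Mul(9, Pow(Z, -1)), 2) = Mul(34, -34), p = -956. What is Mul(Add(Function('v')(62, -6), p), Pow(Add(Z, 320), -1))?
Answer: Rational(-554296, 123517) ≈ -4.4876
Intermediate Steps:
Z = Rational(-3, 386) (Z = Mul(9, Pow(Add(-2, Mul(34, -34)), -1)) = Mul(9, Pow(Add(-2, -1156), -1)) = Mul(9, Pow(-1158, -1)) = Mul(9, Rational(-1, 1158)) = Rational(-3, 386) ≈ -0.0077720)
Function('v')(m, x) = Add(Mul(18, x), Mul(m, x)) (Function('v')(m, x) = Add(Mul(m, x), Mul(18, x)) = Add(Mul(18, x), Mul(m, x)))
Mul(Add(Function('v')(62, -6), p), Pow(Add(Z, 320), -1)) = Mul(Add(Mul(-6, Add(18, 62)), -956), Pow(Add(Rational(-3, 386), 320), -1)) = Mul(Add(Mul(-6, 80), -956), Pow(Rational(123517, 386), -1)) = Mul(Add(-480, -956), Rational(386, 123517)) = Mul(-1436, Rational(386, 123517)) = Rational(-554296, 123517)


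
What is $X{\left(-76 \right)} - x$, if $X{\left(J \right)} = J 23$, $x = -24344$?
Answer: $22596$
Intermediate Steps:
$X{\left(J \right)} = 23 J$
$X{\left(-76 \right)} - x = 23 \left(-76\right) - -24344 = -1748 + 24344 = 22596$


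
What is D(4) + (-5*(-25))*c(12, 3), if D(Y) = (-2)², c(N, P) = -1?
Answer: -121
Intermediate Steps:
D(Y) = 4
D(4) + (-5*(-25))*c(12, 3) = 4 - 5*(-25)*(-1) = 4 + 125*(-1) = 4 - 125 = -121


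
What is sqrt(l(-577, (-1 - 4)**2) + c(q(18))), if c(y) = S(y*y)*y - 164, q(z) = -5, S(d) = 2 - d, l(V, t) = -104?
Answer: 3*I*sqrt(17) ≈ 12.369*I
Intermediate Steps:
c(y) = -164 + y*(2 - y**2) (c(y) = (2 - y*y)*y - 164 = (2 - y**2)*y - 164 = y*(2 - y**2) - 164 = -164 + y*(2 - y**2))
sqrt(l(-577, (-1 - 4)**2) + c(q(18))) = sqrt(-104 + (-164 - 1*(-5)**3 + 2*(-5))) = sqrt(-104 + (-164 - 1*(-125) - 10)) = sqrt(-104 + (-164 + 125 - 10)) = sqrt(-104 - 49) = sqrt(-153) = 3*I*sqrt(17)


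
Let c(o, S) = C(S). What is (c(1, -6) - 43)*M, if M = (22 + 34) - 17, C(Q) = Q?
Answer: -1911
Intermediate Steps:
c(o, S) = S
M = 39 (M = 56 - 17 = 39)
(c(1, -6) - 43)*M = (-6 - 43)*39 = -49*39 = -1911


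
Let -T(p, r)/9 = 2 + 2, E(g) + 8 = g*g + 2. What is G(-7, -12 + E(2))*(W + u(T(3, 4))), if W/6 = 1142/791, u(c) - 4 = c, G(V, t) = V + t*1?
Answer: 55380/113 ≈ 490.09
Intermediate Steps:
E(g) = -6 + g**2 (E(g) = -8 + (g*g + 2) = -8 + (g**2 + 2) = -8 + (2 + g**2) = -6 + g**2)
T(p, r) = -36 (T(p, r) = -9*(2 + 2) = -9*4 = -36)
G(V, t) = V + t
u(c) = 4 + c
W = 6852/791 (W = 6*(1142/791) = 6852/791 ≈ 8.6624)
G(-7, -12 + E(2))*(W + u(T(3, 4))) = (-7 + (-12 + (-6 + 2**2)))*(6852/791 + (4 - 36)) = (-7 + (-12 + (-6 + 4)))*(6852/791 - 32) = (-7 + (-12 - 2))*(-18460/791) = (-7 - 14)*(-18460/791) = -21*(-18460/791) = 55380/113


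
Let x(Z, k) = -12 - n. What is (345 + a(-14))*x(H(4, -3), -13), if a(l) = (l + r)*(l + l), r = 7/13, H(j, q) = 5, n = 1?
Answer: -9385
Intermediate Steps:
r = 7/13 (r = 7*(1/13) = 7/13 ≈ 0.53846)
x(Z, k) = -13 (x(Z, k) = -12 - 1*1 = -12 - 1 = -13)
a(l) = 2*l*(7/13 + l) (a(l) = (l + 7/13)*(l + l) = (7/13 + l)*(2*l) = 2*l*(7/13 + l))
(345 + a(-14))*x(H(4, -3), -13) = (345 + (2/13)*(-14)*(7 + 13*(-14)))*(-13) = (345 + (2/13)*(-14)*(7 - 182))*(-13) = (345 + (2/13)*(-14)*(-175))*(-13) = (345 + 4900/13)*(-13) = (9385/13)*(-13) = -9385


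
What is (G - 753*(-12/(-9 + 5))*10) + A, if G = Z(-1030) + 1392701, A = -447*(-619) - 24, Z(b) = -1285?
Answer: 1645495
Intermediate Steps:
A = 276669 (A = 276693 - 24 = 276669)
G = 1391416 (G = -1285 + 1392701 = 1391416)
(G - 753*(-12/(-9 + 5))*10) + A = (1391416 - 753*(-12/(-9 + 5))*10) + 276669 = (1391416 - 753*(-12/(-4))*10) + 276669 = (1391416 - 753*(-12*(-1/4))*10) + 276669 = (1391416 - 2259*10) + 276669 = (1391416 - 753*30) + 276669 = (1391416 - 22590) + 276669 = 1368826 + 276669 = 1645495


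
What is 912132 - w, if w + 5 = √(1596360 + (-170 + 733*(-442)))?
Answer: 912137 - 6*√35339 ≈ 9.1101e+5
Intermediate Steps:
w = -5 + 6*√35339 (w = -5 + √(1596360 + (-170 + 733*(-442))) = -5 + √(1596360 + (-170 - 323986)) = -5 + √(1596360 - 324156) = -5 + √1272204 = -5 + 6*√35339 ≈ 1122.9)
912132 - w = 912132 - (-5 + 6*√35339) = 912132 + (5 - 6*√35339) = 912137 - 6*√35339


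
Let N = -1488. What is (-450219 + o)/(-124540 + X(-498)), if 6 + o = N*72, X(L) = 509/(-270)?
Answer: 150487470/33626309 ≈ 4.4753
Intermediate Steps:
X(L) = -509/270 (X(L) = 509*(-1/270) = -509/270)
o = -107142 (o = -6 - 1488*72 = -6 - 107136 = -107142)
(-450219 + o)/(-124540 + X(-498)) = (-450219 - 107142)/(-124540 - 509/270) = -557361/(-33626309/270) = -557361*(-270/33626309) = 150487470/33626309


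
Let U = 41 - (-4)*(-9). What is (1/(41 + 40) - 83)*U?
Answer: -33610/81 ≈ -414.94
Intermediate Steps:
U = 5 (U = 41 - 1*36 = 41 - 36 = 5)
(1/(41 + 40) - 83)*U = (1/(41 + 40) - 83)*5 = (1/81 - 83)*5 = -6722/81*5 = -33610/81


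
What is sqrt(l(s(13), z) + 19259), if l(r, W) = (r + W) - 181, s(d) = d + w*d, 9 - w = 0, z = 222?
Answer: sqrt(19430) ≈ 139.39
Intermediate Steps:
w = 9 (w = 9 - 1*0 = 9 + 0 = 9)
s(d) = 10*d (s(d) = d + 9*d = 10*d)
l(r, W) = -181 + W + r (l(r, W) = (W + r) - 181 = -181 + W + r)
sqrt(l(s(13), z) + 19259) = sqrt((-181 + 222 + 10*13) + 19259) = sqrt((-181 + 222 + 130) + 19259) = sqrt(171 + 19259) = sqrt(19430)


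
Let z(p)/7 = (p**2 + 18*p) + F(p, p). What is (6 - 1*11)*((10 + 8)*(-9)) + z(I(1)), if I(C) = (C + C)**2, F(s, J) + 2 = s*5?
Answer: 1552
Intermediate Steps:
F(s, J) = -2 + 5*s (F(s, J) = -2 + s*5 = -2 + 5*s)
I(C) = 4*C**2 (I(C) = (2*C)**2 = 4*C**2)
z(p) = -14 + 7*p**2 + 161*p (z(p) = 7*((p**2 + 18*p) + (-2 + 5*p)) = 7*(-2 + p**2 + 23*p) = -14 + 7*p**2 + 161*p)
(6 - 1*11)*((10 + 8)*(-9)) + z(I(1)) = (6 - 1*11)*((10 + 8)*(-9)) + (-14 + 7*(4*1**2)**2 + 161*(4*1**2)) = (6 - 11)*(18*(-9)) + (-14 + 7*(4*1)**2 + 161*(4*1)) = -5*(-162) + (-14 + 7*4**2 + 161*4) = 810 + (-14 + 7*16 + 644) = 810 + (-14 + 112 + 644) = 810 + 742 = 1552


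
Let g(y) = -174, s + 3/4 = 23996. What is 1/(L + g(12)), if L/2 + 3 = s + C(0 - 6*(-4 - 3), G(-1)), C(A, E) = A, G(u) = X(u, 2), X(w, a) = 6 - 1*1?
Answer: 2/95789 ≈ 2.0879e-5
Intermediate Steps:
s = 95981/4 (s = -¾ + 23996 = 95981/4 ≈ 23995.)
X(w, a) = 5 (X(w, a) = 6 - 1 = 5)
G(u) = 5
L = 96137/2 (L = -6 + 2*(95981/4 + (0 - 6*(-4 - 3))) = -6 + 2*(95981/4 + (0 - 6*(-7))) = -6 + 2*(95981/4 + (0 - 1*(-42))) = -6 + 2*(95981/4 + (0 + 42)) = -6 + 2*(95981/4 + 42) = -6 + 2*(96149/4) = -6 + 96149/2 = 96137/2 ≈ 48069.)
1/(L + g(12)) = 1/(96137/2 - 174) = 1/(95789/2) = 2/95789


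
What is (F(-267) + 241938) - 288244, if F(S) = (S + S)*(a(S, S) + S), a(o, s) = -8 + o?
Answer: 243122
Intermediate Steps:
F(S) = 2*S*(-8 + 2*S) (F(S) = (S + S)*((-8 + S) + S) = (2*S)*(-8 + 2*S) = 2*S*(-8 + 2*S))
(F(-267) + 241938) - 288244 = (4*(-267)*(-4 - 267) + 241938) - 288244 = (4*(-267)*(-271) + 241938) - 288244 = (289428 + 241938) - 288244 = 531366 - 288244 = 243122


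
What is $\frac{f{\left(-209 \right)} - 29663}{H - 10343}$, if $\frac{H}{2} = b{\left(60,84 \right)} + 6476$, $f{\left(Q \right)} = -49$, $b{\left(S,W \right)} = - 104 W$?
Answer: $\frac{29712}{14863} \approx 1.9991$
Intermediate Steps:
$H = -4520$ ($H = 2 \left(\left(-104\right) 84 + 6476\right) = 2 \left(-8736 + 6476\right) = 2 \left(-2260\right) = -4520$)
$\frac{f{\left(-209 \right)} - 29663}{H - 10343} = \frac{-49 - 29663}{-4520 - 10343} = - \frac{29712}{-14863} = \left(-29712\right) \left(- \frac{1}{14863}\right) = \frac{29712}{14863}$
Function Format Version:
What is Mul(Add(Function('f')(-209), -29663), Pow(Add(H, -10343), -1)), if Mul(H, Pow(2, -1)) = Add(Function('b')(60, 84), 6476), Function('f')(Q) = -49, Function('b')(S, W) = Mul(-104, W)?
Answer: Rational(29712, 14863) ≈ 1.9991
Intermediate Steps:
H = -4520 (H = Mul(2, Add(Mul(-104, 84), 6476)) = Mul(2, Add(-8736, 6476)) = Mul(2, -2260) = -4520)
Mul(Add(Function('f')(-209), -29663), Pow(Add(H, -10343), -1)) = Mul(Add(-49, -29663), Pow(Add(-4520, -10343), -1)) = Mul(-29712, Pow(-14863, -1)) = Mul(-29712, Rational(-1, 14863)) = Rational(29712, 14863)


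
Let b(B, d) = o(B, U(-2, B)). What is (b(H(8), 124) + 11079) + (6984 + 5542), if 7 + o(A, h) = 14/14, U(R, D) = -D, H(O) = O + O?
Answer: 23599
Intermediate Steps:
H(O) = 2*O
o(A, h) = -6 (o(A, h) = -7 + 14/14 = -7 + 14*(1/14) = -7 + 1 = -6)
b(B, d) = -6
(b(H(8), 124) + 11079) + (6984 + 5542) = (-6 + 11079) + (6984 + 5542) = 11073 + 12526 = 23599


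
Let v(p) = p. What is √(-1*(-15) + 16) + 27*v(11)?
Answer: 297 + √31 ≈ 302.57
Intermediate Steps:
√(-1*(-15) + 16) + 27*v(11) = √(-1*(-15) + 16) + 27*11 = √(15 + 16) + 297 = √31 + 297 = 297 + √31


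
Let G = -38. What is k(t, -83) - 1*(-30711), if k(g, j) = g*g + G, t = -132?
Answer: 48097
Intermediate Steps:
k(g, j) = -38 + g² (k(g, j) = g*g - 38 = g² - 38 = -38 + g²)
k(t, -83) - 1*(-30711) = (-38 + (-132)²) - 1*(-30711) = (-38 + 17424) + 30711 = 17386 + 30711 = 48097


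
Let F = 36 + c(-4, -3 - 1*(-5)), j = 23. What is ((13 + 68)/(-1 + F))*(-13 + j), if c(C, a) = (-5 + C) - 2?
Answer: 135/4 ≈ 33.750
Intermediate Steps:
c(C, a) = -7 + C
F = 25 (F = 36 + (-7 - 4) = 36 - 11 = 25)
((13 + 68)/(-1 + F))*(-13 + j) = ((13 + 68)/(-1 + 25))*(-13 + 23) = (81/24)*10 = (81*(1/24))*10 = (27/8)*10 = 135/4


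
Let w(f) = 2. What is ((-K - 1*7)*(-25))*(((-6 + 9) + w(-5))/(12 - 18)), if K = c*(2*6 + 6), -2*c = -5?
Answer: -3250/3 ≈ -1083.3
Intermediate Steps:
c = 5/2 (c = -½*(-5) = 5/2 ≈ 2.5000)
K = 45 (K = 5*(2*6 + 6)/2 = 5*(12 + 6)/2 = (5/2)*18 = 45)
((-K - 1*7)*(-25))*(((-6 + 9) + w(-5))/(12 - 18)) = ((-1*45 - 1*7)*(-25))*(((-6 + 9) + 2)/(12 - 18)) = ((-45 - 7)*(-25))*((3 + 2)/(-6)) = (-52*(-25))*(5*(-⅙)) = 1300*(-⅚) = -3250/3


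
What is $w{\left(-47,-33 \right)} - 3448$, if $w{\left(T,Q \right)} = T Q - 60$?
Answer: $-1957$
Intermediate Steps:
$w{\left(T,Q \right)} = -60 + Q T$ ($w{\left(T,Q \right)} = Q T - 60 = -60 + Q T$)
$w{\left(-47,-33 \right)} - 3448 = \left(-60 - -1551\right) - 3448 = \left(-60 + 1551\right) - 3448 = 1491 - 3448 = -1957$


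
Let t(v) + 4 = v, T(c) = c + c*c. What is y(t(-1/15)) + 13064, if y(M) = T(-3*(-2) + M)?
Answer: 2940676/225 ≈ 13070.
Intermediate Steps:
T(c) = c + c²
t(v) = -4 + v
y(M) = (6 + M)*(7 + M) (y(M) = (-3*(-2) + M)*(1 + (-3*(-2) + M)) = (6 + M)*(1 + (6 + M)) = (6 + M)*(7 + M))
y(t(-1/15)) + 13064 = (6 + (-4 - 1/15))*(7 + (-4 - 1/15)) + 13064 = (6 - 61/15)*(7 - 61/15) + 13064 = (29/15)*(44/15) + 13064 = 1276/225 + 13064 = 2940676/225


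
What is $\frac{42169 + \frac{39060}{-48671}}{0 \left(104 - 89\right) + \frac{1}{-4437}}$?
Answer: $- \frac{76524019497}{409} \approx -1.871 \cdot 10^{8}$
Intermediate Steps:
$\frac{42169 + \frac{39060}{-48671}}{0 \left(104 - 89\right) + \frac{1}{-4437}} = \frac{42169 + 39060 \left(- \frac{1}{48671}\right)}{0 \cdot 15 - \frac{1}{4437}} = \frac{42169 - \frac{5580}{6953}}{0 - \frac{1}{4437}} = \frac{293195477}{6953 \left(- \frac{1}{4437}\right)} = \frac{293195477}{6953} \left(-4437\right) = - \frac{76524019497}{409}$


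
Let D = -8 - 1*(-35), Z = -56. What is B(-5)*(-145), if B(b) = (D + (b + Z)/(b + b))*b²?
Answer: -239975/2 ≈ -1.1999e+5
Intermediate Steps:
D = 27 (D = -8 + 35 = 27)
B(b) = b²*(27 + (-56 + b)/(2*b)) (B(b) = (27 + (b - 56)/(b + b))*b² = (27 + (-56 + b)/((2*b)))*b² = (27 + (-56 + b)*(1/(2*b)))*b² = (27 + (-56 + b)/(2*b))*b² = b²*(27 + (-56 + b)/(2*b)))
B(-5)*(-145) = ((½)*(-5)*(-56 + 55*(-5)))*(-145) = ((½)*(-5)*(-56 - 275))*(-145) = ((½)*(-5)*(-331))*(-145) = (1655/2)*(-145) = -239975/2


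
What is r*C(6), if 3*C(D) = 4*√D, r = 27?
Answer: 36*√6 ≈ 88.182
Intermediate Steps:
C(D) = 4*√D/3 (C(D) = (4*√D)/3 = 4*√D/3)
r*C(6) = 27*(4*√6/3) = 36*√6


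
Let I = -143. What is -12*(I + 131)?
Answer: 144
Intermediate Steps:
-12*(I + 131) = -12*(-143 + 131) = -12*(-12) = 144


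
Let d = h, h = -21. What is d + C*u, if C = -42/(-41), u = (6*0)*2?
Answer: -21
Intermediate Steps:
u = 0 (u = 0*2 = 0)
d = -21
C = 42/41 (C = -42*(-1/41) = 42/41 ≈ 1.0244)
d + C*u = -21 + (42/41)*0 = -21 + 0 = -21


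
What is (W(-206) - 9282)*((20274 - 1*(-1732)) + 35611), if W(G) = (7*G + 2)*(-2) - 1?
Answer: -368921651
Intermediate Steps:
W(G) = -5 - 14*G (W(G) = (2 + 7*G)*(-2) - 1 = (-4 - 14*G) - 1 = -5 - 14*G)
(W(-206) - 9282)*((20274 - 1*(-1732)) + 35611) = ((-5 - 14*(-206)) - 9282)*((20274 - 1*(-1732)) + 35611) = ((-5 + 2884) - 9282)*((20274 + 1732) + 35611) = (2879 - 9282)*(22006 + 35611) = -6403*57617 = -368921651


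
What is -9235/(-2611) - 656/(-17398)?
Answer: 81191673/22713089 ≈ 3.5747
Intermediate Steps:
-9235/(-2611) - 656/(-17398) = -9235*(-1/2611) - 656*(-1/17398) = 9235/2611 + 328/8699 = 81191673/22713089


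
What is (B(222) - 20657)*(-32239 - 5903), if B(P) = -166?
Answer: 794230866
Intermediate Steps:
(B(222) - 20657)*(-32239 - 5903) = (-166 - 20657)*(-32239 - 5903) = -20823*(-38142) = 794230866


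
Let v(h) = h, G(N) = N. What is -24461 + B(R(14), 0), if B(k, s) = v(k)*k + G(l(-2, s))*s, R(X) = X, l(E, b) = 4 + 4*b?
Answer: -24265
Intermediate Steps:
B(k, s) = k**2 + s*(4 + 4*s) (B(k, s) = k*k + (4 + 4*s)*s = k**2 + s*(4 + 4*s))
-24461 + B(R(14), 0) = -24461 + (14**2 + 4*0*(1 + 0)) = -24461 + (196 + 4*0*1) = -24461 + (196 + 0) = -24461 + 196 = -24265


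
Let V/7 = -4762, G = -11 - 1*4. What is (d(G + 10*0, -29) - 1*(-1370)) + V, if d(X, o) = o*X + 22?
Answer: -31507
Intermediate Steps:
G = -15 (G = -11 - 4 = -15)
V = -33334 (V = 7*(-4762) = -33334)
d(X, o) = 22 + X*o (d(X, o) = X*o + 22 = 22 + X*o)
(d(G + 10*0, -29) - 1*(-1370)) + V = ((22 + (-15 + 10*0)*(-29)) - 1*(-1370)) - 33334 = ((22 + (-15 + 0)*(-29)) + 1370) - 33334 = ((22 - 15*(-29)) + 1370) - 33334 = ((22 + 435) + 1370) - 33334 = (457 + 1370) - 33334 = 1827 - 33334 = -31507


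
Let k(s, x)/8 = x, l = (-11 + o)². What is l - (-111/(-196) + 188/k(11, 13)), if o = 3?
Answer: 157023/2548 ≈ 61.626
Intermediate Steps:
l = 64 (l = (-11 + 3)² = (-8)² = 64)
k(s, x) = 8*x
l - (-111/(-196) + 188/k(11, 13)) = 64 - (-111/(-196) + 188/((8*13))) = 64 - (-111*(-1/196) + 188/104) = 64 - (111/196 + 188*(1/104)) = 64 - (111/196 + 47/26) = 64 - 1*6049/2548 = 64 - 6049/2548 = 157023/2548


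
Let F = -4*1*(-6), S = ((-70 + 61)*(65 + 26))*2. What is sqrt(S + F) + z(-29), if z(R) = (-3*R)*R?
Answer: -2523 + I*sqrt(1614) ≈ -2523.0 + 40.175*I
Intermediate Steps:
z(R) = -3*R**2
S = -1638 (S = -9*91*2 = -819*2 = -1638)
F = 24 (F = -4*(-6) = 24)
sqrt(S + F) + z(-29) = sqrt(-1638 + 24) - 3*(-29)**2 = sqrt(-1614) - 3*841 = I*sqrt(1614) - 2523 = -2523 + I*sqrt(1614)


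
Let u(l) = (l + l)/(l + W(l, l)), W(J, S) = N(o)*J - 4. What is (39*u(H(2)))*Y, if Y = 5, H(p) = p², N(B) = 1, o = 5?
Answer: 390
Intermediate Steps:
W(J, S) = -4 + J (W(J, S) = 1*J - 4 = J - 4 = -4 + J)
u(l) = 2*l/(-4 + 2*l) (u(l) = (l + l)/(l + (-4 + l)) = (2*l)/(-4 + 2*l) = 2*l/(-4 + 2*l))
(39*u(H(2)))*Y = (39*(2²/(-2 + 2²)))*5 = (39*(4/(-2 + 4)))*5 = (39*(4/2))*5 = (39*(4*(½)))*5 = (39*2)*5 = 78*5 = 390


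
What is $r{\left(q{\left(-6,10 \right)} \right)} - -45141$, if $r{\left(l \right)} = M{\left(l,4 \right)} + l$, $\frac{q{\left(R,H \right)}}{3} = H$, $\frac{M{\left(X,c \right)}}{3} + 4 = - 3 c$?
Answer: $45123$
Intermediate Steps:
$M{\left(X,c \right)} = -12 - 9 c$ ($M{\left(X,c \right)} = -12 + 3 \left(- 3 c\right) = -12 - 9 c$)
$q{\left(R,H \right)} = 3 H$
$r{\left(l \right)} = -48 + l$ ($r{\left(l \right)} = \left(-12 - 36\right) + l = -48 + l$)
$r{\left(q{\left(-6,10 \right)} \right)} - -45141 = \left(-48 + 3 \cdot 10\right) - -45141 = \left(-48 + 30\right) + 45141 = -18 + 45141 = 45123$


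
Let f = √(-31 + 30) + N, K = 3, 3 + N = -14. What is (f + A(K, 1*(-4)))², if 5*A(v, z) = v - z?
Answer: 6059/25 - 156*I/5 ≈ 242.36 - 31.2*I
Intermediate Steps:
N = -17 (N = -3 - 14 = -17)
A(v, z) = -z/5 + v/5 (A(v, z) = (v - z)/5 = -z/5 + v/5)
f = -17 + I (f = √(-31 + 30) - 17 = √(-1) - 17 = I - 17 = -17 + I ≈ -17.0 + 1.0*I)
(f + A(K, 1*(-4)))² = ((-17 + I) + (-(-4)/5 + (⅕)*3))² = ((-17 + I) + (-⅕*(-4) + ⅗))² = ((-17 + I) + (⅘ + ⅗))² = ((-17 + I) + 7/5)² = (-78/5 + I)²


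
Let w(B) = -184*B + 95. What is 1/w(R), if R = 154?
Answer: -1/28241 ≈ -3.5410e-5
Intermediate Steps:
w(B) = 95 - 184*B
1/w(R) = 1/(95 - 184*154) = 1/(95 - 28336) = 1/(-28241) = -1/28241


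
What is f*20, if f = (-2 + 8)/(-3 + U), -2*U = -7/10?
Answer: -2400/53 ≈ -45.283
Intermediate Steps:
U = 7/20 (U = -(-7)/(2*10) = -½*(-7/10) = 7/20 ≈ 0.35000)
f = -120/53 (f = (-2 + 8)/(-3 + 7/20) = 6/(-53/20) = 6*(-20/53) = -120/53 ≈ -2.2642)
f*20 = -120/53*20 = -2400/53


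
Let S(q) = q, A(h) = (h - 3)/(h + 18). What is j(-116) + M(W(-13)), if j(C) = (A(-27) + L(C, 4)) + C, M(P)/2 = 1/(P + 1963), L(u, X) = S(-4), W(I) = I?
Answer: -113749/975 ≈ -116.67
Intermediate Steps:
A(h) = (-3 + h)/(18 + h)
L(u, X) = -4
M(P) = 2/(1963 + P) (M(P) = 2/(P + 1963) = 2/(1963 + P))
j(C) = -⅔ + C (j(C) = ((-3 - 27)/(18 - 27) - 4) + C = (-30/(-9) - 4) + C = (-⅑*(-30) - 4) + C = (10/3 - 4) + C = -⅔ + C)
j(-116) + M(W(-13)) = (-⅔ - 116) + 2/(1963 - 13) = -350/3 + 2/1950 = -350/3 + 2*(1/1950) = -350/3 + 1/975 = -113749/975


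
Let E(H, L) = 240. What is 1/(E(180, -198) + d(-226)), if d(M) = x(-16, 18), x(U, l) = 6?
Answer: 1/246 ≈ 0.0040650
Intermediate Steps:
d(M) = 6
1/(E(180, -198) + d(-226)) = 1/(240 + 6) = 1/246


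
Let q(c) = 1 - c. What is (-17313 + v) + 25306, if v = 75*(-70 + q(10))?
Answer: 2068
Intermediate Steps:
v = -5925 (v = 75*(-70 + (1 - 1*10)) = 75*(-70 + (1 - 10)) = 75*(-70 - 9) = 75*(-79) = -5925)
(-17313 + v) + 25306 = (-17313 - 5925) + 25306 = -23238 + 25306 = 2068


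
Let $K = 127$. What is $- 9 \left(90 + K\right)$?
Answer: $-1953$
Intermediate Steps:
$- 9 \left(90 + K\right) = - 9 \left(90 + 127\right) = \left(-9\right) 217 = -1953$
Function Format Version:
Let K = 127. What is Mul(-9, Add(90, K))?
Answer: -1953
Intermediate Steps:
Mul(-9, Add(90, K)) = Mul(-9, Add(90, 127)) = Mul(-9, 217) = -1953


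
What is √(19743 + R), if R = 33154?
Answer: 13*√313 ≈ 229.99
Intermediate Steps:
√(19743 + R) = √(19743 + 33154) = √52897 = 13*√313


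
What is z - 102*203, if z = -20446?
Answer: -41152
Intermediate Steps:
z - 102*203 = -20446 - 102*203 = -20446 - 1*20706 = -20446 - 20706 = -41152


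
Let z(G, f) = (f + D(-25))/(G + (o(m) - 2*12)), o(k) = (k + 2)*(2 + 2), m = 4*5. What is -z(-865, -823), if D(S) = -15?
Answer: -838/801 ≈ -1.0462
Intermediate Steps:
m = 20
o(k) = 8 + 4*k (o(k) = (2 + k)*4 = 8 + 4*k)
z(G, f) = (-15 + f)/(64 + G) (z(G, f) = (f - 15)/(G + ((8 + 4*20) - 2*12)) = (-15 + f)/(G + ((8 + 80) - 24)) = (-15 + f)/(G + (88 - 24)) = (-15 + f)/(G + 64) = (-15 + f)/(64 + G))
-z(-865, -823) = -(-15 - 823)/(64 - 865) = -(-838)/(-801) = -(-1)*(-838)/801 = -1*838/801 = -838/801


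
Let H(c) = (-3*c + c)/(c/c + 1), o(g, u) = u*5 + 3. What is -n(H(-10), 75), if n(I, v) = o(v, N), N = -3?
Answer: 12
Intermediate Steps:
o(g, u) = 3 + 5*u (o(g, u) = 5*u + 3 = 3 + 5*u)
H(c) = -c (H(c) = (-2*c)/(1 + 1) = -2*c/2 = -2*c*(½) = -c)
n(I, v) = -12 (n(I, v) = 3 + 5*(-3) = 3 - 15 = -12)
-n(H(-10), 75) = -1*(-12) = 12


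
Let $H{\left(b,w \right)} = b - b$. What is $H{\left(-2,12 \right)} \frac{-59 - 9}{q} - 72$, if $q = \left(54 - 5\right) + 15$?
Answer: $-72$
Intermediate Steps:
$q = 64$ ($q = 49 + 15 = 64$)
$H{\left(b,w \right)} = 0$
$H{\left(-2,12 \right)} \frac{-59 - 9}{q} - 72 = 0 \frac{-59 - 9}{64} - 72 = 0 \left(-59 - 9\right) \frac{1}{64} - 72 = 0 \left(\left(-68\right) \frac{1}{64}\right) - 72 = 0 \left(- \frac{17}{16}\right) - 72 = 0 - 72 = -72$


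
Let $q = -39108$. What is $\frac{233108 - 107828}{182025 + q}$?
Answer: $\frac{41760}{47639} \approx 0.87659$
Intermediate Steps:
$\frac{233108 - 107828}{182025 + q} = \frac{233108 - 107828}{182025 - 39108} = \frac{125280}{142917} = 125280 \cdot \frac{1}{142917} = \frac{41760}{47639}$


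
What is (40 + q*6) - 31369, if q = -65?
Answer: -31719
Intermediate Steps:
(40 + q*6) - 31369 = (40 - 65*6) - 31369 = (40 - 390) - 31369 = -350 - 31369 = -31719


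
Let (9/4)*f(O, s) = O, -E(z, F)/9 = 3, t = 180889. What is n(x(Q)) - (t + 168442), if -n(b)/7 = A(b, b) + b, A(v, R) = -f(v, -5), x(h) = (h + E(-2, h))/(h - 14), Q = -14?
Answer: -12576121/36 ≈ -3.4934e+5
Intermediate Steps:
E(z, F) = -27 (E(z, F) = -9*3 = -27)
f(O, s) = 4*O/9
x(h) = (-27 + h)/(-14 + h) (x(h) = (h - 27)/(h - 14) = (-27 + h)/(-14 + h))
A(v, R) = -4*v/9
n(b) = -35*b/9 (n(b) = -7*(-4*b/9 + b) = -35*b/9)
n(x(Q)) - (t + 168442) = -35*(-27 - 14)/(9*(-14 - 14)) - (180889 + 168442) = -35*(-41)/(9*(-28)) - 1*349331 = -(-5)*(-41)/36 - 349331 = -35/9*41/28 - 349331 = -205/36 - 349331 = -12576121/36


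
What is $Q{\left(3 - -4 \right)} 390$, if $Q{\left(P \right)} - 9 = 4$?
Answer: $5070$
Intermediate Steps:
$Q{\left(P \right)} = 13$ ($Q{\left(P \right)} = 9 + 4 = 13$)
$Q{\left(3 - -4 \right)} 390 = 13 \cdot 390 = 5070$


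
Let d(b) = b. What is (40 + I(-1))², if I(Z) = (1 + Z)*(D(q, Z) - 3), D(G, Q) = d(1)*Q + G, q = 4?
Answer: 1600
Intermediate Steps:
D(G, Q) = G + Q (D(G, Q) = 1*Q + G = Q + G = G + Q)
I(Z) = (1 + Z)² (I(Z) = (1 + Z)*((4 + Z) - 3) = (1 + Z)*(1 + Z) = (1 + Z)²)
(40 + I(-1))² = (40 + (1 + (-1)² + 2*(-1)))² = (40 + (1 + 1 - 2))² = (40 + 0)² = 40² = 1600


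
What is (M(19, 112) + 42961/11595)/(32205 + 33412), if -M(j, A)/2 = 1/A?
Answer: 2394221/42606430440 ≈ 5.6194e-5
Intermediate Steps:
M(j, A) = -2/A
(M(19, 112) + 42961/11595)/(32205 + 33412) = (-2/112 + 42961/11595)/(32205 + 33412) = (-2*1/112 + 42961*(1/11595))/65617 = (-1/56 + 42961/11595)*(1/65617) = (2394221/649320)*(1/65617) = 2394221/42606430440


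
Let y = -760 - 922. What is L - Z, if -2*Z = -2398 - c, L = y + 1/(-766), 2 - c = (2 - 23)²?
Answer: -1019355/383 ≈ -2661.5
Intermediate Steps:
c = -439 (c = 2 - (2 - 23)² = 2 - 1*(-21)² = 2 - 1*441 = 2 - 441 = -439)
y = -1682
L = -1288413/766 (L = -1682 + 1/(-766) = -1682 - 1/766 = -1288413/766 ≈ -1682.0)
Z = 1959/2 (Z = -(-2398 - 1*(-439))/2 = -(-2398 + 439)/2 = -½*(-1959) = 1959/2 ≈ 979.50)
L - Z = -1288413/766 - 1*1959/2 = -1288413/766 - 1959/2 = -1019355/383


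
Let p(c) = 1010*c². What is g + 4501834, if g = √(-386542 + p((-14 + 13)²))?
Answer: 4501834 + 14*I*√1967 ≈ 4.5018e+6 + 620.91*I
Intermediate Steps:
g = 14*I*√1967 (g = √(-386542 + 1010*((-14 + 13)²)²) = √(-386542 + 1010*((-1)²)²) = √(-386542 + 1010*1²) = √(-386542 + 1010*1) = √(-386542 + 1010) = √(-385532) = 14*I*√1967 ≈ 620.91*I)
g + 4501834 = 14*I*√1967 + 4501834 = 4501834 + 14*I*√1967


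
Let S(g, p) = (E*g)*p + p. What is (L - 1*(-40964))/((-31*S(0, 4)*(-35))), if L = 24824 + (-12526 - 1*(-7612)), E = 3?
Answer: 30437/2170 ≈ 14.026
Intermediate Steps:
S(g, p) = p + 3*g*p (S(g, p) = (3*g)*p + p = 3*g*p + p = p + 3*g*p)
L = 19910 (L = 24824 + (-12526 + 7612) = 24824 - 4914 = 19910)
(L - 1*(-40964))/((-31*S(0, 4)*(-35))) = (19910 - 1*(-40964))/((-124*(1 + 3*0)*(-35))) = (19910 + 40964)/((-124*(1 + 0)*(-35))) = 60874/((-124*(-35))) = 60874/4340 = 60874*(1/4340) = 30437/2170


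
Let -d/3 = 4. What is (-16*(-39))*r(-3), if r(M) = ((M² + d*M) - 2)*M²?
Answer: 241488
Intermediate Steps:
d = -12 (d = -3*4 = -12)
r(M) = M²*(-2 + M² - 12*M) (r(M) = ((M² - 12*M) - 2)*M² = (-2 + M² - 12*M)*M² = M²*(-2 + M² - 12*M))
(-16*(-39))*r(-3) = (-16*(-39))*((-3)²*(-2 + (-3)² - 12*(-3))) = 624*(9*(-2 + 9 + 36)) = 624*(9*43) = 624*387 = 241488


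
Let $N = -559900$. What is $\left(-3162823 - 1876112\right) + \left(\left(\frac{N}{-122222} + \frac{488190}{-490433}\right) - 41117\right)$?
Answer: $- \frac{152253374421356016}{29970851063} \approx -5.08 \cdot 10^{6}$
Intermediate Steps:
$\left(-3162823 - 1876112\right) + \left(\left(\frac{N}{-122222} + \frac{488190}{-490433}\right) - 41117\right) = \left(-3162823 - 1876112\right) + \left(\left(- \frac{559900}{-122222} + \frac{488190}{-490433}\right) - 41117\right) = -5038935 + \left(\left(\left(-559900\right) \left(- \frac{1}{122222}\right) + 488190 \left(- \frac{1}{490433}\right)\right) - 41117\right) = -5038935 + \left(\left(\frac{279950}{61111} - \frac{488190}{490433}\right) - 41117\right) = -5038935 + \left(\frac{107462939260}{29970851063} - 41117\right) = -5038935 - \frac{1232204020218111}{29970851063} = - \frac{152253374421356016}{29970851063}$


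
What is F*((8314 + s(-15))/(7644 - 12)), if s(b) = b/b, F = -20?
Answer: -41575/1908 ≈ -21.790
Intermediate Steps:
s(b) = 1
F*((8314 + s(-15))/(7644 - 12)) = -20*(8314 + 1)/(7644 - 12) = -166300/7632 = -20*8315/7632 = -41575/1908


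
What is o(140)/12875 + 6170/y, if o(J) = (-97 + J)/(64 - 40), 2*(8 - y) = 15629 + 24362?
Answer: -50817881/164697000 ≈ -0.30855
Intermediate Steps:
y = -39975/2 (y = 8 - (15629 + 24362)/2 = 8 - ½*39991 = 8 - 39991/2 = -39975/2 ≈ -19988.)
o(J) = -97/24 + J/24 (o(J) = (-97 + J)/24 = (-97 + J)*(1/24) = -97/24 + J/24)
o(140)/12875 + 6170/y = (-97/24 + (1/24)*140)/12875 + 6170/(-39975/2) = (-97/24 + 35/6)*(1/12875) + 6170*(-2/39975) = (43/24)*(1/12875) - 2468/7995 = 43/309000 - 2468/7995 = -50817881/164697000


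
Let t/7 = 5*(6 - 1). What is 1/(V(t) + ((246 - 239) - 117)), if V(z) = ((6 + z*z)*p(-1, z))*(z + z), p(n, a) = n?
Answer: -1/10720960 ≈ -9.3275e-8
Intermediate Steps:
t = 175 (t = 7*(5*(6 - 1)) = 7*(5*5) = 7*25 = 175)
V(z) = 2*z*(-6 - z²) (V(z) = ((6 + z*z)*(-1))*(z + z) = ((6 + z²)*(-1))*(2*z) = (-6 - z²)*(2*z) = 2*z*(-6 - z²))
1/(V(t) + ((246 - 239) - 117)) = 1/(-2*175*(6 + 175²) + ((246 - 239) - 117)) = 1/(-2*175*(6 + 30625) + (7 - 117)) = 1/(-2*175*30631 - 110) = 1/(-10720850 - 110) = 1/(-10720960) = -1/10720960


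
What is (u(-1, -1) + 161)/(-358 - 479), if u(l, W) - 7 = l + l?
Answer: -166/837 ≈ -0.19833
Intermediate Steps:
u(l, W) = 7 + 2*l (u(l, W) = 7 + (l + l) = 7 + 2*l)
(u(-1, -1) + 161)/(-358 - 479) = ((7 + 2*(-1)) + 161)/(-358 - 479) = ((7 - 2) + 161)/(-837) = (5 + 161)*(-1/837) = 166*(-1/837) = -166/837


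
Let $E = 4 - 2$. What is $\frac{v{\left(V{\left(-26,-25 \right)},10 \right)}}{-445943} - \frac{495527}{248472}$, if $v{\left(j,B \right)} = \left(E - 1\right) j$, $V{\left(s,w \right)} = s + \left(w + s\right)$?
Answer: $- \frac{220957664617}{110804349096} \approx -1.9941$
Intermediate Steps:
$V{\left(s,w \right)} = w + 2 s$ ($V{\left(s,w \right)} = s + \left(s + w\right) = w + 2 s$)
$E = 2$
$v{\left(j,B \right)} = j$ ($v{\left(j,B \right)} = \left(2 - 1\right) j = 1 j = j$)
$\frac{v{\left(V{\left(-26,-25 \right)},10 \right)}}{-445943} - \frac{495527}{248472} = \frac{-25 + 2 \left(-26\right)}{-445943} - \frac{495527}{248472} = \left(-25 - 52\right) \left(- \frac{1}{445943}\right) - \frac{495527}{248472} = \left(-77\right) \left(- \frac{1}{445943}\right) - \frac{495527}{248472} = \frac{77}{445943} - \frac{495527}{248472} = - \frac{220957664617}{110804349096}$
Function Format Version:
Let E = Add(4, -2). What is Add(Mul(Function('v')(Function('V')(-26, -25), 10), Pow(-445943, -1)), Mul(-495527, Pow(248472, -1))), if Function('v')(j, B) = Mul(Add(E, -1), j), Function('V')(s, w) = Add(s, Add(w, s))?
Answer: Rational(-220957664617, 110804349096) ≈ -1.9941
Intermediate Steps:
Function('V')(s, w) = Add(w, Mul(2, s)) (Function('V')(s, w) = Add(s, Add(s, w)) = Add(w, Mul(2, s)))
E = 2
Function('v')(j, B) = j (Function('v')(j, B) = Mul(Add(2, -1), j) = Mul(1, j) = j)
Add(Mul(Function('v')(Function('V')(-26, -25), 10), Pow(-445943, -1)), Mul(-495527, Pow(248472, -1))) = Add(Mul(Add(-25, Mul(2, -26)), Pow(-445943, -1)), Mul(-495527, Pow(248472, -1))) = Add(Mul(Add(-25, -52), Rational(-1, 445943)), Mul(-495527, Rational(1, 248472))) = Add(Mul(-77, Rational(-1, 445943)), Rational(-495527, 248472)) = Add(Rational(77, 445943), Rational(-495527, 248472)) = Rational(-220957664617, 110804349096)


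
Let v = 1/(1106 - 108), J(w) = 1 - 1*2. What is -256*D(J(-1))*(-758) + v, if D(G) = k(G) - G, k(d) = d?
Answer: 1/998 ≈ 0.0010020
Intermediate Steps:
J(w) = -1 (J(w) = 1 - 2 = -1)
v = 1/998 ≈ 0.0010020
D(G) = 0 (D(G) = G - G = 0)
-256*D(J(-1))*(-758) + v = -256*0*(-758) + 1/998 = 0*(-758) + 1/998 = 0 + 1/998 = 1/998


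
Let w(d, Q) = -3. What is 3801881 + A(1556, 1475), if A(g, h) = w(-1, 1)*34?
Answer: 3801779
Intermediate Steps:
A(g, h) = -102 (A(g, h) = -3*34 = -102)
3801881 + A(1556, 1475) = 3801881 - 102 = 3801779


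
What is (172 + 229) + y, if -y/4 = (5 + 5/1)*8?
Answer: 81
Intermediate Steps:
y = -320 (y = -4*(5 + 5/1)*8 = -4*(5 + 5*1)*8 = -4*(5 + 5)*8 = -40*8 = -4*80 = -320)
(172 + 229) + y = (172 + 229) - 320 = 401 - 320 = 81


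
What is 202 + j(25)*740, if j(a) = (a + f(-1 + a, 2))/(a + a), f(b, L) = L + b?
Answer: 4784/5 ≈ 956.80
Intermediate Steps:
j(a) = (1 + 2*a)/(2*a) (j(a) = (a + (2 + (-1 + a)))/(a + a) = (a + (1 + a))/((2*a)) = (1 + 2*a)*(1/(2*a)) = (1 + 2*a)/(2*a))
202 + j(25)*740 = 202 + ((½ + 25)/25)*740 = 202 + ((1/25)*(51/2))*740 = 202 + (51/50)*740 = 202 + 3774/5 = 4784/5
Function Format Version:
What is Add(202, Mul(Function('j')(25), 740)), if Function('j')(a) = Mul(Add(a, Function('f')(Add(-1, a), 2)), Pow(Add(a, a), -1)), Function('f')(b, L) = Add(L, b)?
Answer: Rational(4784, 5) ≈ 956.80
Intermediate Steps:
Function('j')(a) = Mul(Rational(1, 2), Pow(a, -1), Add(1, Mul(2, a))) (Function('j')(a) = Mul(Add(a, Add(2, Add(-1, a))), Pow(Add(a, a), -1)) = Mul(Add(a, Add(1, a)), Pow(Mul(2, a), -1)) = Mul(Add(1, Mul(2, a)), Mul(Rational(1, 2), Pow(a, -1))) = Mul(Rational(1, 2), Pow(a, -1), Add(1, Mul(2, a))))
Add(202, Mul(Function('j')(25), 740)) = Add(202, Mul(Mul(Pow(25, -1), Add(Rational(1, 2), 25)), 740)) = Add(202, Mul(Mul(Rational(1, 25), Rational(51, 2)), 740)) = Add(202, Mul(Rational(51, 50), 740)) = Add(202, Rational(3774, 5)) = Rational(4784, 5)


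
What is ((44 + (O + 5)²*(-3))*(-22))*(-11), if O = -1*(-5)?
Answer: -61952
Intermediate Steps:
O = 5
((44 + (O + 5)²*(-3))*(-22))*(-11) = ((44 + (5 + 5)²*(-3))*(-22))*(-11) = ((44 + 10²*(-3))*(-22))*(-11) = ((44 + 100*(-3))*(-22))*(-11) = ((44 - 300)*(-22))*(-11) = -256*(-22)*(-11) = 5632*(-11) = -61952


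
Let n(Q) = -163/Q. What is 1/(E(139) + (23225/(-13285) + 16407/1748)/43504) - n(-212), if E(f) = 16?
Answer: -484121281062681/685366356854716 ≈ -0.70637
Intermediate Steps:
1/(E(139) + (23225/(-13285) + 16407/1748)/43504) - n(-212) = 1/(16 + (23225/(-13285) + 16407/1748)/43504) - (-163)/(-212) = 1/(16 + (23225*(-1/13285) + 16407*(1/1748))*(1/43504)) - (-163)*(-1)/212 = 1/(16 + (-4645/2657 + 16407/1748)*(1/43504)) - 1*163/212 = 1/(16 + (35473939/4644436)*(1/43504)) - 163/212 = 1/(16 + 35473939/202051543744) - 163/212 = 1/(3232860173843/202051543744) - 163/212 = 202051543744/3232860173843 - 163/212 = -484121281062681/685366356854716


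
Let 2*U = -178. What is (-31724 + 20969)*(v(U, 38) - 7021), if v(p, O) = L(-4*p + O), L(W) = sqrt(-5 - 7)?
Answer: 75510855 - 21510*I*sqrt(3) ≈ 7.5511e+7 - 37256.0*I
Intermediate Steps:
U = -89 (U = (1/2)*(-178) = -89)
L(W) = 2*I*sqrt(3) (L(W) = sqrt(-12) = 2*I*sqrt(3))
v(p, O) = 2*I*sqrt(3)
(-31724 + 20969)*(v(U, 38) - 7021) = (-31724 + 20969)*(2*I*sqrt(3) - 7021) = -10755*(-7021 + 2*I*sqrt(3)) = 75510855 - 21510*I*sqrt(3)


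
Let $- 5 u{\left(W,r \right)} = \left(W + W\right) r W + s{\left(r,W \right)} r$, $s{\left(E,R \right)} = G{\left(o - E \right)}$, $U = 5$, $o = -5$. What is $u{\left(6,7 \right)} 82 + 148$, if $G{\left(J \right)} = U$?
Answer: $- \frac{43458}{5} \approx -8691.6$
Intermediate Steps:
$G{\left(J \right)} = 5$
$s{\left(E,R \right)} = 5$
$u{\left(W,r \right)} = - r - \frac{2 r W^{2}}{5}$ ($u{\left(W,r \right)} = - \frac{\left(W + W\right) r W + 5 r}{5} = - \frac{2 W r W + 5 r}{5} = - \frac{2 r W^{2} + 5 r}{5} = - \frac{5 r + 2 r W^{2}}{5} = - r - \frac{2 r W^{2}}{5}$)
$u{\left(6,7 \right)} 82 + 148 = \left(- \frac{1}{5}\right) 7 \left(5 + 2 \cdot 6^{2}\right) 82 + 148 = \left(- \frac{1}{5}\right) 7 \left(5 + 2 \cdot 36\right) 82 + 148 = \left(- \frac{1}{5}\right) 7 \left(5 + 72\right) 82 + 148 = \left(- \frac{1}{5}\right) 7 \cdot 77 \cdot 82 + 148 = \left(- \frac{539}{5}\right) 82 + 148 = - \frac{44198}{5} + 148 = - \frac{43458}{5}$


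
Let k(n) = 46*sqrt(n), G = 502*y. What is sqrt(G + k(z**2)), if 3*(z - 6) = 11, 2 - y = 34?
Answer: I*sqrt(140574)/3 ≈ 124.98*I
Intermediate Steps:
y = -32 (y = 2 - 1*34 = 2 - 34 = -32)
z = 29/3 (z = 6 + (1/3)*11 = 6 + 11/3 = 29/3 ≈ 9.6667)
G = -16064 (G = 502*(-32) = -16064)
sqrt(G + k(z**2)) = sqrt(-16064 + 46*sqrt((29/3)**2)) = sqrt(-16064 + 46*sqrt(841/9)) = sqrt(-16064 + 46*(29/3)) = sqrt(-16064 + 1334/3) = sqrt(-46858/3) = I*sqrt(140574)/3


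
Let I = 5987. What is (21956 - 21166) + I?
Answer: 6777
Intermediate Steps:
(21956 - 21166) + I = (21956 - 21166) + 5987 = 790 + 5987 = 6777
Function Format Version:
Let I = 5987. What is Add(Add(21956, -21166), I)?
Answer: 6777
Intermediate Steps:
Add(Add(21956, -21166), I) = Add(Add(21956, -21166), 5987) = Add(790, 5987) = 6777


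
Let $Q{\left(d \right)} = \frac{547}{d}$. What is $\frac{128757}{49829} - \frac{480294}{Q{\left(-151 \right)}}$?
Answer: $\frac{3613888458705}{27256463} \approx 1.3259 \cdot 10^{5}$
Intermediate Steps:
$\frac{128757}{49829} - \frac{480294}{Q{\left(-151 \right)}} = \frac{128757}{49829} - \frac{480294}{547 \frac{1}{-151}} = 128757 \cdot \frac{1}{49829} - \frac{480294}{547 \left(- \frac{1}{151}\right)} = \frac{128757}{49829} - \frac{480294}{- \frac{547}{151}} = \frac{128757}{49829} - - \frac{72524394}{547} = \frac{128757}{49829} + \frac{72524394}{547} = \frac{3613888458705}{27256463}$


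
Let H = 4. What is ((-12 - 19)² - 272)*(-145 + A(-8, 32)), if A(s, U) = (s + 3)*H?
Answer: -113685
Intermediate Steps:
A(s, U) = 12 + 4*s (A(s, U) = (s + 3)*4 = (3 + s)*4 = 12 + 4*s)
((-12 - 19)² - 272)*(-145 + A(-8, 32)) = ((-12 - 19)² - 272)*(-145 + (12 + 4*(-8))) = ((-31)² - 272)*(-145 + (12 - 32)) = (961 - 272)*(-145 - 20) = 689*(-165) = -113685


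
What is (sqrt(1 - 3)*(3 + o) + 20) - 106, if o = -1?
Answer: -86 + 2*I*sqrt(2) ≈ -86.0 + 2.8284*I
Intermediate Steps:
(sqrt(1 - 3)*(3 + o) + 20) - 106 = (sqrt(1 - 3)*(3 - 1) + 20) - 106 = (sqrt(-2)*2 + 20) - 106 = ((I*sqrt(2))*2 + 20) - 106 = (2*I*sqrt(2) + 20) - 106 = (20 + 2*I*sqrt(2)) - 106 = -86 + 2*I*sqrt(2)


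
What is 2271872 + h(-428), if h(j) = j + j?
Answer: 2271016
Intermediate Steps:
h(j) = 2*j
2271872 + h(-428) = 2271872 + 2*(-428) = 2271872 - 856 = 2271016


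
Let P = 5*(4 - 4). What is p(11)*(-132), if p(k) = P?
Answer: 0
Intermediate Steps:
P = 0 (P = 5*0 = 0)
p(k) = 0
p(11)*(-132) = 0*(-132) = 0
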